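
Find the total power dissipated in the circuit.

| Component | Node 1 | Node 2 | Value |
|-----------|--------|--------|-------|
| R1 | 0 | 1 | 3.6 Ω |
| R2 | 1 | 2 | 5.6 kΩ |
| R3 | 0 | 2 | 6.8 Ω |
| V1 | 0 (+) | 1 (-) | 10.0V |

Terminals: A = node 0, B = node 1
Nodal analysis, taking node 1 as the 0 V reference.
Source V1 fixes V_0 = 10 V.
KCL at each unknown node (sum of currents leaving = 0; resistances in Ω):
  Node 2: (V_2 - 0)/5600 + (V_2 - 10)/6.8 = 0
Collecting terms: 0.1472 × V_2 = 1.471  =>  V_2 = 9.988 V
Power in each resistor, P = (ΔV)²/R:
  P_R1 = (10 - 0)²/3.6 = 27.78 W
  P_R2 = (0 - 9.988)²/5600 = 0.01781 W
  P_R3 = (10 - 9.988)²/6.8 = 0.00002163 W
P_total = P_R1 + P_R2 + P_R3 = 27.8 W

Final answer: 27.8 W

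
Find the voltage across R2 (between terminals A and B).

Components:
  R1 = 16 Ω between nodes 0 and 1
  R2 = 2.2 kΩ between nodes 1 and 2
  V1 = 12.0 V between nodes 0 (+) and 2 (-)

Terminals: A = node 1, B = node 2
R1 and R2 are in series across V1 (node 0 → node 1 → node 2), and the output A–B is taken across R2, so this is a voltage divider.
Series current: I = V1/(R1 + R2) = 12/(16 + 2200) = 12/2216 = 0.005415 A
V_R2 = I × R2 = V1 × R2/(R1 + R2) = 12 × 2200/2216 = 11.91 V

Final answer: 11.91 V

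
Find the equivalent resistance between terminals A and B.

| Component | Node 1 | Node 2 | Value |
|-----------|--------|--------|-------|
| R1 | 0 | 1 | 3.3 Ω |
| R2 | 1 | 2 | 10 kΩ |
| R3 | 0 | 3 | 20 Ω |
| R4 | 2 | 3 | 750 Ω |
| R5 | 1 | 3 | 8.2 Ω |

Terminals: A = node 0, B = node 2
The network is not a plain series/parallel combination. Inject a 1 A test current into terminal A (node 0) and return it from terminal B (node 2); then R_eq = V_A / (1 A).
Nodal analysis, taking node 2 as the 0 V reference.
Current source I_test pushes 1 A into node 0 and draws it out of node 2.
KCL at each unknown node (sum of currents leaving = 0; resistances in Ω):
  Node 0: (V_0 - V_1)/3.3 + (V_0 - V_3)/20 - 1 = 0
  Node 1: (V_1 - V_0)/3.3 + (V_1 - 0)/10000 + (V_1 - V_3)/8.2 = 0
  Node 3: (V_3 - V_0)/20 + (V_3 - V_1)/8.2 + (V_3 - 0)/750 = 0
Collecting terms (coefficients in siemens):
  0.353·V_0 - 0.303·V_1 - 0.05·V_3 = 1
  0.4251·V_1 - 0.303·V_0 - 0.122·V_3 = 0
  0.1733·V_3 - 0.05·V_0 - 0.122·V_1 = 0
Solving these 3 simultaneous equations (Gaussian elimination) gives:
  V_0 = 704.3 V, V_1 = 702.1 V, V_3 = 697.3 V
R_eq = V_0 / 1 A = 704.3 Ω

Final answer: 704.3 Ω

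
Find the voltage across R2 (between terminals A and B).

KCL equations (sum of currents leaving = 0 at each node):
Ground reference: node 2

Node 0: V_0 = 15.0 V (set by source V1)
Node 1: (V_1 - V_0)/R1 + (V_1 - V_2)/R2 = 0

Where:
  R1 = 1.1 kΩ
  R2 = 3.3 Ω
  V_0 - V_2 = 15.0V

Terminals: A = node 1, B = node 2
R1 and R2 are in series across V1 (node 0 → node 1 → node 2), and the output A–B is taken across R2, so this is a voltage divider.
Series current: I = V1/(R1 + R2) = 15/(1100 + 3.3) = 15/1103 = 0.0136 A
V_R2 = I × R2 = V1 × R2/(R1 + R2) = 15 × 3.3/1103 = 0.04487 V

Final answer: 0.04487 V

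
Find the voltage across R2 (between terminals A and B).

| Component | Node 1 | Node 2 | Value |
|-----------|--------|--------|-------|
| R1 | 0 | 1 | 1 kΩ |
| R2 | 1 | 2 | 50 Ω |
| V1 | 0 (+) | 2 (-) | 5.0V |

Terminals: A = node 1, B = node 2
R1 and R2 are in series across V1 (node 0 → node 1 → node 2), and the output A–B is taken across R2, so this is a voltage divider.
Series current: I = V1/(R1 + R2) = 5/(1000 + 50) = 5/1050 = 0.004762 A
V_R2 = I × R2 = V1 × R2/(R1 + R2) = 5 × 50/1050 = 0.2381 V

Final answer: 0.2381 V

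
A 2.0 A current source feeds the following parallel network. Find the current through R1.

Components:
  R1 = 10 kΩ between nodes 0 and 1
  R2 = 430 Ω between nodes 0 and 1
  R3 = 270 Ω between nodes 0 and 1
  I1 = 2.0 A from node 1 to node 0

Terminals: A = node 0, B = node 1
All resistors sit directly between nodes 0 and 1, so they are in parallel and share one voltage V; the full source current 2 A splits among them.
1/R_par = 1/10000 + 1/430 + 1/270 = 0.006129 S  =>  R_par = 163.2 Ω
V = I × R_par = 2 × 163.2 = 326.3 V
I_R1 = V/R1 = 326.3/10000 = 0.03263 A

Final answer: 0.03263 A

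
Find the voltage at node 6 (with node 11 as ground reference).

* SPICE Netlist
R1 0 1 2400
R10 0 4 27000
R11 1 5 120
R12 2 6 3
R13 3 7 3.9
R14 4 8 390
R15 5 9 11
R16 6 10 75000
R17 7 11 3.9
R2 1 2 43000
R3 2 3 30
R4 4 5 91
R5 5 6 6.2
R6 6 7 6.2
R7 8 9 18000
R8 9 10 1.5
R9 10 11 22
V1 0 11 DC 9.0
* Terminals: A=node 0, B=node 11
Nodal analysis, taking node 11 as the 0 V reference.
Source V1 fixes V_0 = 9 V.
KCL at each unknown node (sum of currents leaving = 0; resistances in Ω):
  Node 1: (V_1 - 9)/2400 + (V_1 - V_2)/43000 + (V_1 - V_5)/120 = 0
  Node 2: (V_2 - V_1)/43000 + (V_2 - V_3)/30 + (V_2 - V_6)/3 = 0
  Node 3: (V_3 - V_2)/30 + (V_3 - V_7)/3.9 = 0
  Node 4: (V_4 - V_5)/91 + (V_4 - 9)/27000 + (V_4 - V_8)/390 = 0
  Node 5: (V_5 - V_4)/91 + (V_5 - V_6)/6.2 + (V_5 - V_1)/120 + (V_5 - V_9)/11 = 0
  Node 6: (V_6 - V_5)/6.2 + (V_6 - V_7)/6.2 + (V_6 - V_2)/3 + (V_6 - V_10)/75000 = 0
  Node 7: (V_7 - V_6)/6.2 + (V_7 - V_3)/3.9 + (V_7 - 0)/3.9 = 0
  Node 8: (V_8 - V_9)/18000 + (V_8 - V_4)/390 = 0
  Node 9: (V_9 - V_8)/18000 + (V_9 - V_10)/1.5 + (V_9 - V_5)/11 = 0
  Node 10: (V_10 - V_9)/1.5 + (V_10 - 0)/22 + (V_10 - V_6)/75000 = 0
Collecting terms (coefficients in siemens):
  0.008773·V_1 - 0.00002326·V_2 - 0.008333·V_5 = 0.00375
  0.3667·V_2 - 0.00002326·V_1 - 0.03333·V_3 - 0.3333·V_6 = 0
  0.2897·V_3 - 0.03333·V_2 - 0.2564·V_7 = 0
  0.01359·V_4 - 0.01099·V_5 - 0.002564·V_8 = 0.0003333
  0.2715·V_5 - 0.008333·V_1 - 0.01099·V_4 - 0.1613·V_6 - 0.09091·V_9 = 0
  0.6559·V_6 - 0.3333·V_2 - 0.1613·V_5 - 0.1613·V_7 - 0.00001333·V_10 = 0
  0.6741·V_7 - 0.2564·V_3 - 0.1613·V_6 = 0
  0.00262·V_8 - 0.002564·V_4 - 0.00005556·V_9 = 0
  0.7576·V_9 - 0.09091·V_5 - 0.00005556·V_8 - 0.6667·V_10 = 0
  0.7121·V_10 - 0.00001333·V_6 - 0.6667·V_9 = 0
Solving these 10 simultaneous equations (Gaussian elimination) gives:
  V_1 = 0.4668 V, V_2 = 0.02361 V, V_3 = 0.01199 V, V_4 = 0.07122 V
  V_5 = 0.04134 V, V_6 = 0.02474 V, V_7 = 0.01048 V, V_8 = 0.07031 V
  V_9 = 0.02817 V, V_10 = 0.02638 V
The requested potential is V_6 = 0.02474 V.

Final answer: V_6 = 0.02474 V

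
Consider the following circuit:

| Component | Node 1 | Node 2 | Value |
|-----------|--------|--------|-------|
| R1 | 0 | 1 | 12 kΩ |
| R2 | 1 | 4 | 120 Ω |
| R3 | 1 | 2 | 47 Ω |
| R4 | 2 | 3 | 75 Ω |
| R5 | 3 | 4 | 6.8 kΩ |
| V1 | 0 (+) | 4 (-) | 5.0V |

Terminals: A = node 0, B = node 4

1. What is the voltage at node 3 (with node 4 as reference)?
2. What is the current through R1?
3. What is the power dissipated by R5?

Nodal analysis, taking node 4 as the 0 V reference.
Source V1 fixes V_0 = 5 V.
KCL at each unknown node (sum of currents leaving = 0; resistances in Ω):
  Node 1: (V_1 - 5)/12000 + (V_1 - 0)/120 + (V_1 - V_2)/47 = 0
  Node 2: (V_2 - V_1)/47 + (V_2 - V_3)/75 = 0
  Node 3: (V_3 - V_2)/75 + (V_3 - 0)/6800 = 0
Collecting terms (coefficients in siemens):
  0.02969·V_1 - 0.02128·V_2 = 0.0004167
  0.03461·V_2 - 0.02128·V_1 - 0.01333·V_3 = 0
  0.01348·V_3 - 0.01333·V_2 = 0
Solving these 3 simultaneous equations (Gaussian elimination) gives:
  V_1 = 0.04867 V, V_2 = 0.04834 V, V_3 = 0.04781 V
Part 1:
  Read off the nodal solution: V_3 = 0.04781 V
Part 2:
  I_R1 = (V_0 - V_1)/R1 = (5 - 0.04867)/12000 = 0.0004126 A
  Magnitude: I_R1 = 0.0004126 A
Part 3:
  I_R5 = (V_3 - V_4)/R5 = (0.04781 - 0)/6800 = 0.000007031 A
  P_R5 = I_R5² × R5 = (0.000007031)² × 6800 = 0.0000003362 W

Final answers:
1. V_3 = 0.04781 V
2. I_R1 = 0.0004126 A
3. P_R5 = 3.362e-07 W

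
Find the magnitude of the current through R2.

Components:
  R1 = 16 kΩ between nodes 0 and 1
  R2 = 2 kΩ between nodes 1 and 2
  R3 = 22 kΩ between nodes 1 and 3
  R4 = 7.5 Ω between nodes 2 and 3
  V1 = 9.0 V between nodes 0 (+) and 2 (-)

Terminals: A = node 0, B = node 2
Nodal analysis, taking node 2 as the 0 V reference.
Source V1 fixes V_0 = 9 V.
KCL at each unknown node (sum of currents leaving = 0; resistances in Ω):
  Node 1: (V_1 - 9)/16000 + (V_1 - 0)/2000 + (V_1 - V_3)/22000 = 0
  Node 3: (V_3 - V_1)/22000 + (V_3 - 0)/7.5 = 0
Collecting terms (coefficients in siemens):
  0.000608·V_1 - 0.00004545·V_3 = 0.0005625
  0.1334·V_3 - 0.00004545·V_1 = 0
Determinant D = (0.000608)(0.1334) - (-0.00004545)(-0.00004545) = 0.00008109
V_1 = [(0.0005625)(0.1334) - (-0.00004545)(0)]/D = 0.9253 V
V_3 = [(0.000608)(0) - (0.0005625)(-0.00004545)]/D = 0.0003153 V
I_R2 = (V_1 - V_2)/R2 = (0.9253 - 0)/2000 = 0.0004626 A
|I_R2| = 0.0004626 A

Final answer: |I_R2| = 0.0004626 A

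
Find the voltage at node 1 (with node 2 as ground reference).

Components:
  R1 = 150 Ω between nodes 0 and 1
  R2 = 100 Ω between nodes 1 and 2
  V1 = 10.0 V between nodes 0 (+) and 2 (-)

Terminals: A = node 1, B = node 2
Nodal analysis, taking node 2 as the 0 V reference.
Source V1 fixes V_0 = 10 V.
KCL at each unknown node (sum of currents leaving = 0; resistances in Ω):
  Node 1: (V_1 - 10)/150 + (V_1 - 0)/100 = 0
Collecting terms: 0.01667 × V_1 = 0.06667  =>  V_1 = 4 V
The requested potential is V_1 = 4 V.

Final answer: V_1 = 4 V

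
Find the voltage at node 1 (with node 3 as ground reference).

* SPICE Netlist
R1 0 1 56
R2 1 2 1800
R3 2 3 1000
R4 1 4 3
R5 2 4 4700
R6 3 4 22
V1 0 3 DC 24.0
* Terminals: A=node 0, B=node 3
Nodal analysis, taking node 3 as the 0 V reference.
Source V1 fixes V_0 = 24 V.
KCL at each unknown node (sum of currents leaving = 0; resistances in Ω):
  Node 1: (V_1 - 24)/56 + (V_1 - V_2)/1800 + (V_1 - V_4)/3 = 0
  Node 2: (V_2 - V_1)/1800 + (V_2 - 0)/1000 + (V_2 - V_4)/4700 = 0
  Node 4: (V_4 - V_1)/3 + (V_4 - V_2)/4700 + (V_4 - 0)/22 = 0
Collecting terms (coefficients in siemens):
  0.3517·V_1 - 0.0005556·V_2 - 0.3333·V_4 = 0.4286
  0.001768·V_2 - 0.0005556·V_1 - 0.0002128·V_4 = 0
  0.379·V_4 - 0.3333·V_1 - 0.0002128·V_2 = 0
Solving these 3 simultaneous equations (Gaussian elimination) gives:
  V_1 = 7.356 V, V_2 = 3.089 V, V_4 = 6.471 V
The requested potential is V_1 = 7.356 V.

Final answer: V_1 = 7.356 V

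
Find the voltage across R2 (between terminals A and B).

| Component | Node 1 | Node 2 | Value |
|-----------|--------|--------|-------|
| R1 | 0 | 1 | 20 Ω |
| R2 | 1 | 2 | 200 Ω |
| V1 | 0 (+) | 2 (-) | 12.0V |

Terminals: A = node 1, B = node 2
R1 and R2 are in series across V1 (node 0 → node 1 → node 2), and the output A–B is taken across R2, so this is a voltage divider.
Series current: I = V1/(R1 + R2) = 12/(20 + 200) = 12/220 = 0.05455 A
V_R2 = I × R2 = V1 × R2/(R1 + R2) = 12 × 200/220 = 10.91 V

Final answer: 10.91 V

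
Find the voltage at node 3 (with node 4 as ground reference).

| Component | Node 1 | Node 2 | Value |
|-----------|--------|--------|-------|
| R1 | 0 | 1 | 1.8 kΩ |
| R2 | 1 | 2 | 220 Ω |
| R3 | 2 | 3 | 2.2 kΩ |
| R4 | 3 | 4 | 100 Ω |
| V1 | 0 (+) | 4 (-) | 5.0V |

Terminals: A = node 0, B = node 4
Nodal analysis, taking node 4 as the 0 V reference.
Source V1 fixes V_0 = 5 V.
KCL at each unknown node (sum of currents leaving = 0; resistances in Ω):
  Node 1: (V_1 - 5)/1800 + (V_1 - V_2)/220 = 0
  Node 2: (V_2 - V_1)/220 + (V_2 - V_3)/2200 = 0
  Node 3: (V_3 - V_2)/2200 + (V_3 - 0)/100 = 0
Collecting terms (coefficients in siemens):
  0.005101·V_1 - 0.004545·V_2 = 0.002778
  0.005·V_2 - 0.004545·V_1 - 0.0004545·V_3 = 0
  0.01045·V_3 - 0.0004545·V_2 = 0
Solving these 3 simultaneous equations (Gaussian elimination) gives:
  V_1 = 2.917 V, V_2 = 2.662 V, V_3 = 0.1157 V
The requested potential is V_3 = 0.1157 V.

Final answer: V_3 = 0.1157 V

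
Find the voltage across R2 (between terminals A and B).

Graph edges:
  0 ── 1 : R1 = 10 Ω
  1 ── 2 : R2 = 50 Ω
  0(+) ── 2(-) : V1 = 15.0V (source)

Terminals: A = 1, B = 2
R1 and R2 are in series across V1 (node 0 → node 1 → node 2), and the output A–B is taken across R2, so this is a voltage divider.
Series current: I = V1/(R1 + R2) = 15/(10 + 50) = 15/60 = 0.25 A
V_R2 = I × R2 = V1 × R2/(R1 + R2) = 15 × 50/60 = 12.5 V

Final answer: 12.5 V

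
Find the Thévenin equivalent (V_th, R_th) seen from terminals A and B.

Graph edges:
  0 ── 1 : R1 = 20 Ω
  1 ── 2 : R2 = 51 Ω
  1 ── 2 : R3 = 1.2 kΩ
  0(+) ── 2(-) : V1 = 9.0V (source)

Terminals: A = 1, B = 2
Step 1 — V_th is the open-circuit voltage V_A - V_B (nothing connected across the terminals).
Nodal analysis, taking node 2 as the 0 V reference.
Source V1 fixes V_0 = 9 V.
KCL at each unknown node (sum of currents leaving = 0; resistances in Ω):
  Node 1: (V_1 - 9)/20 + (V_1 - 0)/51 + (V_1 - 0)/1200 = 0
Collecting terms: 0.07044 × V_1 = 0.45  =>  V_1 = 6.388 V
V_th = V_1 - V_2 = 6.388 - 0 = 6.388 V
Step 2 — R_th: zero the source — replace V1 by a short circuit (node 2 merges into node 0) — and find the resistance seen between A (node 1) and B (node 0).
Reduce the network between node 1 (A) and node 0 (B) by series/parallel combination:
  Rp1 = R1 ‖ R2 ‖ R3 (parallel, all between nodes 0 and 1) = 1/(1/20 + 1/51 + 1/1200) = 14.2 Ω
R_th = 14.2 Ω

Final answer: V_th = 6.388 V, R_th = 14.2 Ω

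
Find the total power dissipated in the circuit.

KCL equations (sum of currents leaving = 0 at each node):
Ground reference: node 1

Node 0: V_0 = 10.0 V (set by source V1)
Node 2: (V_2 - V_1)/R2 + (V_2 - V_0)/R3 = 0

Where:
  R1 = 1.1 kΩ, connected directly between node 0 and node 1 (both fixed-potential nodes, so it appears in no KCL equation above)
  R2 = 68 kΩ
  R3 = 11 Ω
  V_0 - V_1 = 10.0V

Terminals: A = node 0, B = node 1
Nodal analysis, taking node 1 as the 0 V reference.
Source V1 fixes V_0 = 10 V.
KCL at each unknown node (sum of currents leaving = 0; resistances in Ω):
  Node 2: (V_2 - 0)/68000 + (V_2 - 10)/11 = 0
Collecting terms: 0.09092 × V_2 = 0.9091  =>  V_2 = 9.998 V
Power in each resistor, P = (ΔV)²/R:
  P_R1 = (10 - 0)²/1100 = 0.09091 W
  P_R2 = (0 - 9.998)²/68000 = 0.00147 W
  P_R3 = (10 - 9.998)²/11 = 0.0000002378 W
P_total = P_R1 + P_R2 + P_R3 = 0.09238 W

Final answer: 0.09238 W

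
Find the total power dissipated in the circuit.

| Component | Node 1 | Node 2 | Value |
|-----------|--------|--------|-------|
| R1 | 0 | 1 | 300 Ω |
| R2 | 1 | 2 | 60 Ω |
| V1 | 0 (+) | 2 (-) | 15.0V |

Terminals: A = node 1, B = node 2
Nodal analysis, taking node 2 as the 0 V reference.
Source V1 fixes V_0 = 15 V.
KCL at each unknown node (sum of currents leaving = 0; resistances in Ω):
  Node 1: (V_1 - 15)/300 + (V_1 - 0)/60 = 0
Collecting terms: 0.02 × V_1 = 0.05  =>  V_1 = 2.5 V
Power in each resistor, P = (ΔV)²/R:
  P_R1 = (15 - 2.5)²/300 = 0.5208 W
  P_R2 = (2.5 - 0)²/60 = 0.1042 W
P_total = P_R1 + P_R2 = 0.625 W

Final answer: 0.625 W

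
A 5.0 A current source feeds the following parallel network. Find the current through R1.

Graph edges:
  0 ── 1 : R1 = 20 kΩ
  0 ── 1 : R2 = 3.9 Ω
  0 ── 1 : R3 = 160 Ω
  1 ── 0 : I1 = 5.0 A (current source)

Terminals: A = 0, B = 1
All resistors sit directly between nodes 0 and 1, so they are in parallel and share one voltage V; the full source current 5 A splits among them.
1/R_par = 1/20000 + 1/3.9 + 1/160 = 0.2627 S  =>  R_par = 3.806 Ω
V = I × R_par = 5 × 3.806 = 19.03 V
I_R1 = V/R1 = 19.03/20000 = 0.0009516 A

Final answer: 0.0009516 A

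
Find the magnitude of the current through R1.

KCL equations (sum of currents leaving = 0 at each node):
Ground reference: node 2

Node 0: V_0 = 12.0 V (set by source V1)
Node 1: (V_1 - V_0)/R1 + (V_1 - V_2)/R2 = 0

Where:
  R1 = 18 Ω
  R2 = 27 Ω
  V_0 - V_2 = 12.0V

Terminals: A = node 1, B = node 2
Nodal analysis, taking node 2 as the 0 V reference.
Source V1 fixes V_0 = 12 V.
KCL at each unknown node (sum of currents leaving = 0; resistances in Ω):
  Node 1: (V_1 - 12)/18 + (V_1 - 0)/27 = 0
Collecting terms: 0.09259 × V_1 = 0.6667  =>  V_1 = 7.2 V
I_R1 = (V_0 - V_1)/R1 = (12 - 7.2)/18 = 0.2667 A
|I_R1| = 0.2667 A

Final answer: |I_R1| = 0.2667 A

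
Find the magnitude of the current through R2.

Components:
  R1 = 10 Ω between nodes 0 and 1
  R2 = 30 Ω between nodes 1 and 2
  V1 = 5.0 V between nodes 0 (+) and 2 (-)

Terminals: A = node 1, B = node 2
Nodal analysis, taking node 2 as the 0 V reference.
Source V1 fixes V_0 = 5 V.
KCL at each unknown node (sum of currents leaving = 0; resistances in Ω):
  Node 1: (V_1 - 5)/10 + (V_1 - 0)/30 = 0
Collecting terms: 0.1333 × V_1 = 0.5  =>  V_1 = 3.75 V
I_R2 = (V_1 - V_2)/R2 = (3.75 - 0)/30 = 0.125 A
|I_R2| = 0.125 A

Final answer: |I_R2| = 0.125 A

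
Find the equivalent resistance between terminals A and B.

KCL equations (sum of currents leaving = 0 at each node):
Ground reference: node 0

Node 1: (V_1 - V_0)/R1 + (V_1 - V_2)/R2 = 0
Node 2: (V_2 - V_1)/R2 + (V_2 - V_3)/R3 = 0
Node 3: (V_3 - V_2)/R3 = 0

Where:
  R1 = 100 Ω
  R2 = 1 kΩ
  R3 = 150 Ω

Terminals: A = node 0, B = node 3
Reduce the network between node 0 (A) and node 3 (B) by series/parallel combination:
  Rs1 = R1 + R2 (series, joined only at node 1) = 100 + 1000 = 1100 Ω
  Rs2 = R3 + Rs1 (series, joined only at node 2) = 150 + 1100 = 1250 Ω
R_eq = 1.25 kΩ

Final answer: 1.25 kΩ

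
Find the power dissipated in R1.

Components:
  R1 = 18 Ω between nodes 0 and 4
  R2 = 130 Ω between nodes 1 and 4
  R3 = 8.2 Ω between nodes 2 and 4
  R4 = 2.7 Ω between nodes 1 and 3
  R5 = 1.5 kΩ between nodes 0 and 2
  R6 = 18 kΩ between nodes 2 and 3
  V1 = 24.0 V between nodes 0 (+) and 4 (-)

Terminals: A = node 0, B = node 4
Nodal analysis, taking node 4 as the 0 V reference.
Source V1 fixes V_0 = 24 V.
KCL at each unknown node (sum of currents leaving = 0; resistances in Ω):
  Node 1: (V_1 - 0)/130 + (V_1 - V_3)/2.7 = 0
  Node 2: (V_2 - 0)/8.2 + (V_2 - 24)/1500 + (V_2 - V_3)/18000 = 0
  Node 3: (V_3 - V_1)/2.7 + (V_3 - V_2)/18000 = 0
Collecting terms (coefficients in siemens):
  0.3781·V_1 - 0.3704·V_3 = 0
  0.1227·V_2 - 0.00005556·V_3 = 0.016
  0.3704·V_3 - 0.3704·V_1 - 0.00005556·V_2 = 0
Solving these 3 simultaneous equations (Gaussian elimination) gives:
  V_1 = 0.0009351 V, V_2 = 0.1304 V, V_3 = 0.0009545 V
I_R1 = (V_0 - V_4)/R1 = (24 - 0)/18 = 1.333 A
P_R1 = I_R1² × R1 = (1.333)² × 18 = 32 W

Final answer: 32 W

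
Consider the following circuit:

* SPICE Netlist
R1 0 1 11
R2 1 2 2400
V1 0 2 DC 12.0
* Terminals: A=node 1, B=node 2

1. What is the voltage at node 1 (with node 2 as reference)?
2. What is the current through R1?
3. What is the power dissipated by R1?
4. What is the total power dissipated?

Nodal analysis, taking node 2 as the 0 V reference.
Source V1 fixes V_0 = 12 V.
KCL at each unknown node (sum of currents leaving = 0; resistances in Ω):
  Node 1: (V_1 - 12)/11 + (V_1 - 0)/2400 = 0
Collecting terms: 0.09133 × V_1 = 1.091  =>  V_1 = 11.95 V
Part 1:
  Read off the nodal solution: V_1 = 11.95 V
Part 2:
  I_R1 = (V_0 - V_1)/R1 = (12 - 11.95)/11 = 0.004977 A
  Magnitude: I_R1 = 0.004977 A
Part 3:
  I_R1 = (V_0 - V_1)/R1 = (12 - 11.95)/11 = 0.004977 A
  P_R1 = I_R1² × R1 = (0.004977)² × 11 = 0.0002725 W
Part 4:
  Power in each resistor, P = (ΔV)²/R:
    P_R1 = (12 - 11.95)²/11 = 0.0002725 W
    P_R2 = (11.95 - 0)²/2400 = 0.05945 W
  P_total = P_R1 + P_R2 = 0.05973 W

Final answers:
1. V_1 = 11.95 V
2. I_R1 = 0.004977 A
3. P_R1 = 0.0002725 W
4. P_total = 0.05973 W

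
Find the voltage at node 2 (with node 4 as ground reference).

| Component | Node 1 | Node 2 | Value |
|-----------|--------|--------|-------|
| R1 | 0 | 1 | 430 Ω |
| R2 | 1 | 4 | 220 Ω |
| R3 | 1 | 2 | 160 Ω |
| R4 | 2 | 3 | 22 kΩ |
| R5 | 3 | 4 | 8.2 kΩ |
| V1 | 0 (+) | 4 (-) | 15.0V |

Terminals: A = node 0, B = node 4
Nodal analysis, taking node 4 as the 0 V reference.
Source V1 fixes V_0 = 15 V.
KCL at each unknown node (sum of currents leaving = 0; resistances in Ω):
  Node 1: (V_1 - 15)/430 + (V_1 - 0)/220 + (V_1 - V_2)/160 = 0
  Node 2: (V_2 - V_1)/160 + (V_2 - V_3)/22000 = 0
  Node 3: (V_3 - V_2)/22000 + (V_3 - 0)/8200 = 0
Collecting terms (coefficients in siemens):
  0.01312·V_1 - 0.00625·V_2 = 0.03488
  0.006295·V_2 - 0.00625·V_1 - 0.00004545·V_3 = 0
  0.0001674·V_3 - 0.00004545·V_2 = 0
Solving these 3 simultaneous equations (Gaussian elimination) gives:
  V_1 = 5.053 V, V_2 = 5.026 V, V_3 = 1.365 V
The requested potential is V_2 = 5.026 V.

Final answer: V_2 = 5.026 V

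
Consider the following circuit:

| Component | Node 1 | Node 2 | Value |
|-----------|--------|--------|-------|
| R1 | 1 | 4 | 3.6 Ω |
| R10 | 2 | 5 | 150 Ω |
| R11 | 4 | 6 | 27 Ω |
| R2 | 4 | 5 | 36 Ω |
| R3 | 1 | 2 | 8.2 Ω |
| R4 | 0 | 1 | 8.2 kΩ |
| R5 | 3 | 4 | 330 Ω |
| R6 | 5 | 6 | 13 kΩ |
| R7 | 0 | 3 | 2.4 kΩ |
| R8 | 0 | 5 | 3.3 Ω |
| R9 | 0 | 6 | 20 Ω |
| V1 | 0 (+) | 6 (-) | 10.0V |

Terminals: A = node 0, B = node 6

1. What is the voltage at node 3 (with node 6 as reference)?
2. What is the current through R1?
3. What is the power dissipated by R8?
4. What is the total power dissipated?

Nodal analysis, taking node 6 as the 0 V reference.
Source V1 fixes V_0 = 10 V.
KCL at each unknown node (sum of currents leaving = 0; resistances in Ω):
  Node 1: (V_1 - V_4)/3.6 + (V_1 - V_2)/8.2 + (V_1 - 10)/8200 = 0
  Node 2: (V_2 - V_1)/8.2 + (V_2 - V_5)/150 = 0
  Node 3: (V_3 - V_4)/330 + (V_3 - 10)/2400 = 0
  Node 4: (V_4 - V_1)/3.6 + (V_4 - V_5)/36 + (V_4 - V_3)/330 + (V_4 - 0)/27 = 0
  Node 5: (V_5 - V_4)/36 + (V_5 - 0)/13000 + (V_5 - 10)/3.3 + (V_5 - V_2)/150 = 0
Collecting terms (coefficients in siemens):
  0.3999·V_1 - 0.122·V_2 - 0.2778·V_4 = 0.00122
  0.1286·V_2 - 0.122·V_1 - 0.006667·V_5 = 0
  0.003447·V_3 - 0.00303·V_4 = 0.004167
  0.3456·V_4 - 0.2778·V_1 - 0.00303·V_3 - 0.02778·V_5 = 0
  0.3376·V_5 - 0.006667·V_2 - 0.02778·V_4 = 3.03
Solving these 5 simultaneous equations (Gaussian elimination) gives:
  V_1 = 4.668 V, V_2 = 4.916 V, V_3 = 5.215 V, V_4 = 4.557 V
  V_5 = 9.449 V
Part 1:
  Read off the nodal solution: V_3 = 5.215 V
Part 2:
  I_R1 = (V_1 - V_4)/R1 = (4.668 - 4.557)/3.6 = 0.03087 A
  Magnitude: I_R1 = 0.03087 A
Part 3:
  I_R8 = (V_0 - V_5)/R8 = (10 - 9.449)/3.3 = 0.1669 A
  P_R8 = I_R8² × R8 = (0.1669)² × 3.3 = 0.09187 W
Part 4:
  Power in each resistor, P = (ΔV)²/R:
    P_R1 = (4.668 - 4.557)²/3.6 = 0.003432 W
    P_R2 = (4.557 - 9.449)²/36 = 0.6649 W
    P_R3 = (4.668 - 4.916)²/8.2 = 0.00749 W
    P_R4 = (10 - 4.668)²/8200 = 0.003467 W
    P_R5 = (5.215 - 4.557)²/330 = 0.001312 W
    P_R6 = (9.449 - 0)²/13000 = 0.006869 W
    P_R7 = (10 - 5.215)²/2400 = 0.009541 W
    P_R8 = (10 - 9.449)²/3.3 = 0.09187 W
    P_R9 = (10 - 0)²/20 = 5 W
    P_R10 = (4.916 - 9.449)²/150 = 0.137 W
    P_R11 = (4.557 - 0)²/27 = 0.7691 W
  P_total = P_R1 + P_R2 + P_R3 + P_R4 + P_R5 + P_R6 + P_R7 + P_R8 + P_R9 + P_R10 + P_R11 = 6.695 W

Final answers:
1. V_3 = 5.215 V
2. I_R1 = 0.03087 A
3. P_R8 = 0.09187 W
4. P_total = 6.695 W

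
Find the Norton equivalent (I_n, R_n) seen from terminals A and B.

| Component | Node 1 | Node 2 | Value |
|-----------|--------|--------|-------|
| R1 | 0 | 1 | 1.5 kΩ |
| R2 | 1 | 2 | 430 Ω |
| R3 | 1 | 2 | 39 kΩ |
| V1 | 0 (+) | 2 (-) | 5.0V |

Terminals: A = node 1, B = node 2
Find the Thévenin equivalent first; then I_n = V_th/R_th and R_n = R_th.
Step 1 — V_th is the open-circuit voltage V_A - V_B (nothing connected across the terminals).
Nodal analysis, taking node 2 as the 0 V reference.
Source V1 fixes V_0 = 5 V.
KCL at each unknown node (sum of currents leaving = 0; resistances in Ω):
  Node 1: (V_1 - 5)/1500 + (V_1 - 0)/430 + (V_1 - 0)/39000 = 0
Collecting terms: 0.003018 × V_1 = 0.003333  =>  V_1 = 1.105 V
V_th = V_1 - V_2 = 1.105 - 0 = 1.105 V
Step 2 — R_th: zero the source — replace V1 by a short circuit (node 2 merges into node 0) — and find the resistance seen between A (node 1) and B (node 0).
Reduce the network between node 1 (A) and node 0 (B) by series/parallel combination:
  Rp1 = R1 ‖ R2 ‖ R3 (parallel, all between nodes 0 and 1) = 1/(1/1500 + 1/430 + 1/39000) = 331.4 Ω
R_th = 331.4 Ω
I_n = V_th/R_th = 1.105/331.4 = 0.003333 A, and R_n = R_th = 331.4 Ω

Final answer: I_n = 0.003333 A, R_n = 331.4 Ω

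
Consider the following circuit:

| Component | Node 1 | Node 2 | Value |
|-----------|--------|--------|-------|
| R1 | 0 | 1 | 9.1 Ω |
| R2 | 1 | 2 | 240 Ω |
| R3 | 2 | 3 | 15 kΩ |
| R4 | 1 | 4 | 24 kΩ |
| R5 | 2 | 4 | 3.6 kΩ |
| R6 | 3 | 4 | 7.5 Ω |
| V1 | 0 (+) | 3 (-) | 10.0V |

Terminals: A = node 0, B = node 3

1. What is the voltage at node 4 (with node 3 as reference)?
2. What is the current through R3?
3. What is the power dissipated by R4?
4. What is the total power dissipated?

Nodal analysis, taking node 3 as the 0 V reference.
Source V1 fixes V_0 = 10 V.
KCL at each unknown node (sum of currents leaving = 0; resistances in Ω):
  Node 1: (V_1 - 10)/9.1 + (V_1 - V_2)/240 + (V_1 - V_4)/24000 = 0
  Node 2: (V_2 - V_1)/240 + (V_2 - 0)/15000 + (V_2 - V_4)/3600 = 0
  Node 4: (V_4 - V_1)/24000 + (V_4 - V_2)/3600 + (V_4 - 0)/7.5 = 0
Collecting terms (coefficients in siemens):
  0.1141·V_1 - 0.004167·V_2 - 0.00004167·V_4 = 1.099
  0.004511·V_2 - 0.004167·V_1 - 0.0002778·V_4 = 0
  0.1337·V_4 - 0.00004167·V_1 - 0.0002778·V_2 = 0
Solving these 3 simultaneous equations (Gaussian elimination) gives:
  V_1 = 9.967 V, V_2 = 9.208 V, V_4 = 0.02224 V
Part 1:
  Read off the nodal solution: V_4 = 0.02224 V
Part 2:
  I_R3 = (V_2 - V_3)/R3 = (9.208 - 0)/15000 = 0.0006138 A
  Magnitude: I_R3 = 0.0006138 A
Part 3:
  I_R4 = (V_1 - V_4)/R4 = (9.967 - 0.02224)/24000 = 0.0004144 A
  P_R4 = I_R4² × R4 = (0.0004144)² × 24000 = 0.004121 W
Part 4:
  Power in each resistor, P = (ΔV)²/R:
    P_R1 = (10 - 9.967)²/9.1 = 0.0001166 W
    P_R2 = (9.967 - 9.208)²/240 = 0.002405 W
    P_R3 = (9.208 - 0)²/15000 = 0.005652 W
    P_R4 = (9.967 - 0.02224)²/24000 = 0.004121 W
    P_R5 = (9.208 - 0.02224)²/3600 = 0.02344 W
    P_R6 = (0 - 0.02224)²/7.5 = 0.00006597 W
  P_total = P_R1 + P_R2 + P_R3 + P_R4 + P_R5 + P_R6 = 0.0358 W

Final answers:
1. V_4 = 0.02224 V
2. I_R3 = 0.0006138 A
3. P_R4 = 0.004121 W
4. P_total = 0.0358 W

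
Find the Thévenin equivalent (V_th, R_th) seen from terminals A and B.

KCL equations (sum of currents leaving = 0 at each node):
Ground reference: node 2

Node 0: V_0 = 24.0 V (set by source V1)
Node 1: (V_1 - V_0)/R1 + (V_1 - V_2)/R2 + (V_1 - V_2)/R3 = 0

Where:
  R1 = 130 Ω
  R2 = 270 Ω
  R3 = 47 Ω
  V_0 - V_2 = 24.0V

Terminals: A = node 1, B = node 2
Step 1 — V_th is the open-circuit voltage V_A - V_B (nothing connected across the terminals).
Nodal analysis, taking node 2 as the 0 V reference.
Source V1 fixes V_0 = 24 V.
KCL at each unknown node (sum of currents leaving = 0; resistances in Ω):
  Node 1: (V_1 - 24)/130 + (V_1 - 0)/270 + (V_1 - 0)/47 = 0
Collecting terms: 0.03267 × V_1 = 0.1846  =>  V_1 = 5.65 V
V_th = V_1 - V_2 = 5.65 - 0 = 5.65 V
Step 2 — R_th: zero the source — replace V1 by a short circuit (node 2 merges into node 0) — and find the resistance seen between A (node 1) and B (node 0).
Reduce the network between node 1 (A) and node 0 (B) by series/parallel combination:
  Rp1 = R1 ‖ R2 ‖ R3 (parallel, all between nodes 0 and 1) = 1/(1/130 + 1/270 + 1/47) = 30.61 Ω
R_th = 30.61 Ω

Final answer: V_th = 5.65 V, R_th = 30.61 Ω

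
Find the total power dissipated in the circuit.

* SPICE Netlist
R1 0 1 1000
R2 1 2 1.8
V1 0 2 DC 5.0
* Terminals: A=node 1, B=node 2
Nodal analysis, taking node 2 as the 0 V reference.
Source V1 fixes V_0 = 5 V.
KCL at each unknown node (sum of currents leaving = 0; resistances in Ω):
  Node 1: (V_1 - 5)/1000 + (V_1 - 0)/1.8 = 0
Collecting terms: 0.5566 × V_1 = 0.005  =>  V_1 = 0.008984 V
Power in each resistor, P = (ΔV)²/R:
  P_R1 = (5 - 0.008984)²/1000 = 0.02491 W
  P_R2 = (0.008984 - 0)²/1.8 = 0.00004484 W
P_total = P_R1 + P_R2 = 0.02496 W

Final answer: 0.02496 W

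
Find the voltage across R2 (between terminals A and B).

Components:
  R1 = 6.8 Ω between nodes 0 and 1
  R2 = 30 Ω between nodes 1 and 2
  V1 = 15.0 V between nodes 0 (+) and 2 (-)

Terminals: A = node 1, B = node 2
R1 and R2 are in series across V1 (node 0 → node 1 → node 2), and the output A–B is taken across R2, so this is a voltage divider.
Series current: I = V1/(R1 + R2) = 15/(6.8 + 30) = 15/36.8 = 0.4076 A
V_R2 = I × R2 = V1 × R2/(R1 + R2) = 15 × 30/36.8 = 12.23 V

Final answer: 12.23 V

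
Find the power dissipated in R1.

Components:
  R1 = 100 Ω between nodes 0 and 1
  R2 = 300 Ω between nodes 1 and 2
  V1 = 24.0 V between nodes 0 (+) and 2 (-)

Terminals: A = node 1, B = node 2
Nodal analysis, taking node 2 as the 0 V reference.
Source V1 fixes V_0 = 24 V.
KCL at each unknown node (sum of currents leaving = 0; resistances in Ω):
  Node 1: (V_1 - 24)/100 + (V_1 - 0)/300 = 0
Collecting terms: 0.01333 × V_1 = 0.24  =>  V_1 = 18 V
I_R1 = (V_0 - V_1)/R1 = (24 - 18)/100 = 0.06 A
P_R1 = I_R1² × R1 = (0.06)² × 100 = 0.36 W

Final answer: 0.36 W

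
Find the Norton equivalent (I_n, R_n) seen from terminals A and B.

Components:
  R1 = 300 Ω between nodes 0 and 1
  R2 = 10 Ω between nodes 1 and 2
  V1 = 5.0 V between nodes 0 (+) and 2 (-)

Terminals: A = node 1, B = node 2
Find the Thévenin equivalent first; then I_n = V_th/R_th and R_n = R_th.
Step 1 — V_th is the open-circuit voltage V_A - V_B (nothing connected across the terminals).
Nodal analysis, taking node 2 as the 0 V reference.
Source V1 fixes V_0 = 5 V.
KCL at each unknown node (sum of currents leaving = 0; resistances in Ω):
  Node 1: (V_1 - 5)/300 + (V_1 - 0)/10 = 0
Collecting terms: 0.1033 × V_1 = 0.01667  =>  V_1 = 0.1613 V
V_th = V_1 - V_2 = 0.1613 - 0 = 0.1613 V
Step 2 — R_th: zero the source — replace V1 by a short circuit (node 2 merges into node 0) — and find the resistance seen between A (node 1) and B (node 0).
Reduce the network between node 1 (A) and node 0 (B) by series/parallel combination:
  Rp1 = R1 ‖ R2 (parallel, both between nodes 0 and 1) = 1/(1/300 + 1/10) = 9.677 Ω
R_th = 9.677 Ω
I_n = V_th/R_th = 0.1613/9.677 = 0.01667 A, and R_n = R_th = 9.677 Ω

Final answer: I_n = 0.01667 A, R_n = 9.677 Ω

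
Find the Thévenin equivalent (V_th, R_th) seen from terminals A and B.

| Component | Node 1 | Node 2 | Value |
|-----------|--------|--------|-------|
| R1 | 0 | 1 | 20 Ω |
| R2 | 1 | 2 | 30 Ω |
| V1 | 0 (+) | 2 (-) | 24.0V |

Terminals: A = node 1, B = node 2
Step 1 — V_th is the open-circuit voltage V_A - V_B (nothing connected across the terminals).
Nodal analysis, taking node 2 as the 0 V reference.
Source V1 fixes V_0 = 24 V.
KCL at each unknown node (sum of currents leaving = 0; resistances in Ω):
  Node 1: (V_1 - 24)/20 + (V_1 - 0)/30 = 0
Collecting terms: 0.08333 × V_1 = 1.2  =>  V_1 = 14.4 V
V_th = V_1 - V_2 = 14.4 - 0 = 14.4 V
Step 2 — R_th: zero the source — replace V1 by a short circuit (node 2 merges into node 0) — and find the resistance seen between A (node 1) and B (node 0).
Reduce the network between node 1 (A) and node 0 (B) by series/parallel combination:
  Rp1 = R1 ‖ R2 (parallel, both between nodes 0 and 1) = 1/(1/20 + 1/30) = 12 Ω
R_th = 12 Ω

Final answer: V_th = 14.4 V, R_th = 12 Ω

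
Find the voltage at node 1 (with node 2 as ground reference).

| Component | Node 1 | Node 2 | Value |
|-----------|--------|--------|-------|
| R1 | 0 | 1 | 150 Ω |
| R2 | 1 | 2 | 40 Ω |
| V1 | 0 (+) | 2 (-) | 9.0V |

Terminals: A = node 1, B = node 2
Nodal analysis, taking node 2 as the 0 V reference.
Source V1 fixes V_0 = 9 V.
KCL at each unknown node (sum of currents leaving = 0; resistances in Ω):
  Node 1: (V_1 - 9)/150 + (V_1 - 0)/40 = 0
Collecting terms: 0.03167 × V_1 = 0.06  =>  V_1 = 1.895 V
The requested potential is V_1 = 1.895 V.

Final answer: V_1 = 1.895 V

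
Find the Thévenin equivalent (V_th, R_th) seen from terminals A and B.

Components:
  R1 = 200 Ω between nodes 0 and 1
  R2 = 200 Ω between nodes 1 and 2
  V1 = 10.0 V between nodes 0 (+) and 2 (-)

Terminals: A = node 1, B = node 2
Step 1 — V_th is the open-circuit voltage V_A - V_B (nothing connected across the terminals).
Nodal analysis, taking node 2 as the 0 V reference.
Source V1 fixes V_0 = 10 V.
KCL at each unknown node (sum of currents leaving = 0; resistances in Ω):
  Node 1: (V_1 - 10)/200 + (V_1 - 0)/200 = 0
Collecting terms: 0.01 × V_1 = 0.05  =>  V_1 = 5 V
V_th = V_1 - V_2 = 5 - 0 = 5 V
Step 2 — R_th: zero the source — replace V1 by a short circuit (node 2 merges into node 0) — and find the resistance seen between A (node 1) and B (node 0).
Reduce the network between node 1 (A) and node 0 (B) by series/parallel combination:
  Rp1 = R1 ‖ R2 (parallel, both between nodes 0 and 1) = 1/(1/200 + 1/200) = 100 Ω
R_th = 100 Ω

Final answer: V_th = 5 V, R_th = 100 Ω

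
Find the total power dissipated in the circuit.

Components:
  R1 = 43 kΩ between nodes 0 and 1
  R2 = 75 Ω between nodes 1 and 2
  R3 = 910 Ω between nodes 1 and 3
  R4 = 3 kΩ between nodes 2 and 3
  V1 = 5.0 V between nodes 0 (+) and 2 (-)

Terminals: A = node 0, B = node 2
Nodal analysis, taking node 2 as the 0 V reference.
Source V1 fixes V_0 = 5 V.
KCL at each unknown node (sum of currents leaving = 0; resistances in Ω):
  Node 1: (V_1 - 5)/43000 + (V_1 - 0)/75 + (V_1 - V_3)/910 = 0
  Node 3: (V_3 - V_1)/910 + (V_3 - 0)/3000 = 0
Collecting terms (coefficients in siemens):
  0.01446·V_1 - 0.001099·V_3 = 0.0001163
  0.001432·V_3 - 0.001099·V_1 = 0
Determinant D = (0.01446)(0.001432) - (-0.001099)(-0.001099) = 0.0000195
V_1 = [(0.0001163)(0.001432) - (-0.001099)(0)]/D = 0.008542 V
V_3 = [(0.01446)(0) - (0.0001163)(-0.001099)]/D = 0.006554 V
Power in each resistor, P = (ΔV)²/R:
  P_R1 = (5 - 0.008542)²/43000 = 0.0005794 W
  P_R2 = (0.008542 - 0)²/75 = 0.0000009729 W
  P_R3 = (0.008542 - 0.006554)²/910 = 0.000000004343 W
  P_R4 = (0 - 0.006554)²/3000 = 0.00000001432 W
P_total = P_R1 + P_R2 + P_R3 + P_R4 = 0.0005804 W

Final answer: 0.0005804 W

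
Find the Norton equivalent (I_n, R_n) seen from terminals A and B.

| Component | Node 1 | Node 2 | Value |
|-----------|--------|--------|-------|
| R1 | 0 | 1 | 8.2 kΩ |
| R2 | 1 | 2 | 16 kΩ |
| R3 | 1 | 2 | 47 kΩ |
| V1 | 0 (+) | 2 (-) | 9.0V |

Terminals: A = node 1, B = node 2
Find the Thévenin equivalent first; then I_n = V_th/R_th and R_n = R_th.
Step 1 — V_th is the open-circuit voltage V_A - V_B (nothing connected across the terminals).
Nodal analysis, taking node 2 as the 0 V reference.
Source V1 fixes V_0 = 9 V.
KCL at each unknown node (sum of currents leaving = 0; resistances in Ω):
  Node 1: (V_1 - 9)/8200 + (V_1 - 0)/16000 + (V_1 - 0)/47000 = 0
Collecting terms: 0.0002057 × V_1 = 0.001098  =>  V_1 = 5.335 V
V_th = V_1 - V_2 = 5.335 - 0 = 5.335 V
Step 2 — R_th: zero the source — replace V1 by a short circuit (node 2 merges into node 0) — and find the resistance seen between A (node 1) and B (node 0).
Reduce the network between node 1 (A) and node 0 (B) by series/parallel combination:
  Rp1 = R1 ‖ R2 ‖ R3 (parallel, all between nodes 0 and 1) = 1/(1/8200 + 1/16000 + 1/47000) = 4861 Ω
R_th = 4.861 kΩ
I_n = V_th/R_th = 5.335/4861 = 0.001098 A, and R_n = R_th = 4.861 kΩ

Final answer: I_n = 0.001098 A, R_n = 4.861 kΩ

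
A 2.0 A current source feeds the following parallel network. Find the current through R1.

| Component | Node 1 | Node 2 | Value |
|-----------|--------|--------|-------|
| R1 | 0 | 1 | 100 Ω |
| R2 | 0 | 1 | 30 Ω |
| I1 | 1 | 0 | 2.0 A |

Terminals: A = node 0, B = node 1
All resistors sit directly between nodes 0 and 1, so they are in parallel and share one voltage V; the full source current 2 A splits among them.
1/R_par = 1/100 + 1/30 = 0.04333 S  =>  R_par = 23.08 Ω
V = I × R_par = 2 × 23.08 = 46.15 V
I_R1 = V/R1 = 46.15/100 = 0.4615 A

Final answer: 0.4615 A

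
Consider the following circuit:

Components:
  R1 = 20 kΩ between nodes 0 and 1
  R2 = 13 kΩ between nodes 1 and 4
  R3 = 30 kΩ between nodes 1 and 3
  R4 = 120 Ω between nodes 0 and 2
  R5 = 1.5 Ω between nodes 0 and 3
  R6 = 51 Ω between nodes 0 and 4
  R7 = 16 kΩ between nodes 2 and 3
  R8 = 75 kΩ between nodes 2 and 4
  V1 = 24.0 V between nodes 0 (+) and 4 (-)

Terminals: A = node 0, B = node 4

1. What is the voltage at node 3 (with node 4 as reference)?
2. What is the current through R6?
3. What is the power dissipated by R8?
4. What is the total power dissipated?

Nodal analysis, taking node 4 as the 0 V reference.
Source V1 fixes V_0 = 24 V.
KCL at each unknown node (sum of currents leaving = 0; resistances in Ω):
  Node 1: (V_1 - 24)/20000 + (V_1 - 0)/13000 + (V_1 - V_3)/30000 = 0
  Node 2: (V_2 - 24)/120 + (V_2 - V_3)/16000 + (V_2 - 0)/75000 = 0
  Node 3: (V_3 - V_1)/30000 + (V_3 - 24)/1.5 + (V_3 - V_2)/16000 = 0
Collecting terms (coefficients in siemens):
  0.0001603·V_1 - 0.00003333·V_3 = 0.0012
  0.008409·V_2 - 0.0000625·V_3 = 0.2
  0.6668·V_3 - 0.00003333·V_1 - 0.0000625·V_2 = 16
Solving these 3 simultaneous equations (Gaussian elimination) gives:
  V_1 = 12.48 V, V_2 = 23.96 V, V_3 = 24 V
Part 1:
  Read off the nodal solution: V_3 = 24 V
Part 2:
  I_R6 = (V_0 - V_4)/R6 = (24 - 0)/51 = 0.4706 A
  Magnitude: I_R6 = 0.4706 A
Part 3:
  I_R8 = (V_2 - V_4)/R8 = (23.96 - 0)/75000 = 0.0003195 A
  P_R8 = I_R8² × R8 = (0.0003195)² × 75000 = 0.007656 W
Part 4:
  Power in each resistor, P = (ΔV)²/R:
    P_R1 = (24 - 12.48)²/20000 = 0.006636 W
    P_R2 = (12.48 - 0)²/13000 = 0.01198 W
    P_R3 = (12.48 - 24)²/30000 = 0.004423 W
    P_R4 = (24 - 23.96)²/120 = 0.00001207 W
    P_R5 = (24 - 24)²/1.5 = 0.0000002239 W
    P_R6 = (24 - 0)²/51 = 11.29 W
    P_R7 = (23.96 - 24)²/16000 = 0.00000008779 W
    P_R8 = (23.96 - 0)²/75000 = 0.007656 W
  P_total = P_R1 + P_R2 + P_R3 + P_R4 + P_R5 + P_R6 + P_R7 + P_R8 = 11.32 W

Final answers:
1. V_3 = 24 V
2. I_R6 = 0.4706 A
3. P_R8 = 0.007656 W
4. P_total = 11.32 W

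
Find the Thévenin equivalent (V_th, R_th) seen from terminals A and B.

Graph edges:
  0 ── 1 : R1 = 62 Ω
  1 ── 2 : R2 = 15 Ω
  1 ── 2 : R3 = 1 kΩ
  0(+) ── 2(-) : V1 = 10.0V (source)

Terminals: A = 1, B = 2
Step 1 — V_th is the open-circuit voltage V_A - V_B (nothing connected across the terminals).
Nodal analysis, taking node 2 as the 0 V reference.
Source V1 fixes V_0 = 10 V.
KCL at each unknown node (sum of currents leaving = 0; resistances in Ω):
  Node 1: (V_1 - 10)/62 + (V_1 - 0)/15 + (V_1 - 0)/1000 = 0
Collecting terms: 0.0838 × V_1 = 0.1613  =>  V_1 = 1.925 V
V_th = V_1 - V_2 = 1.925 - 0 = 1.925 V
Step 2 — R_th: zero the source — replace V1 by a short circuit (node 2 merges into node 0) — and find the resistance seen between A (node 1) and B (node 0).
Reduce the network between node 1 (A) and node 0 (B) by series/parallel combination:
  Rp1 = R1 ‖ R2 ‖ R3 (parallel, all between nodes 0 and 1) = 1/(1/62 + 1/15 + 1/1000) = 11.93 Ω
R_th = 11.93 Ω

Final answer: V_th = 1.925 V, R_th = 11.93 Ω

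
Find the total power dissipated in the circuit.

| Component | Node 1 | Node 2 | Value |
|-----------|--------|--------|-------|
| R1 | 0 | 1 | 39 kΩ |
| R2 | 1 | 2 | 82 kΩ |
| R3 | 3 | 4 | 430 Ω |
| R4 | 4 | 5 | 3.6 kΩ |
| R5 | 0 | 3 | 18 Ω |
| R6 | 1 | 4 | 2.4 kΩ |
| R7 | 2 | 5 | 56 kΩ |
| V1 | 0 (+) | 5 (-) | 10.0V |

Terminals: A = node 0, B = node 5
Nodal analysis, taking node 5 as the 0 V reference.
Source V1 fixes V_0 = 10 V.
KCL at each unknown node (sum of currents leaving = 0; resistances in Ω):
  Node 1: (V_1 - 10)/39000 + (V_1 - V_2)/82000 + (V_1 - V_4)/2400 = 0
  Node 2: (V_2 - V_1)/82000 + (V_2 - 0)/56000 = 0
  Node 3: (V_3 - V_4)/430 + (V_3 - 10)/18 = 0
  Node 4: (V_4 - V_3)/430 + (V_4 - 0)/3600 + (V_4 - V_1)/2400 = 0
Collecting terms (coefficients in siemens):
  0.0004545·V_1 - 0.0000122·V_2 - 0.0004167·V_4 = 0.0002564
  0.00003005·V_2 - 0.0000122·V_1 = 0
  0.05788·V_3 - 0.002326·V_4 = 0.5556
  0.00302·V_4 - 0.0004167·V_1 - 0.002326·V_3 = 0
Solving these 4 simultaneous equations (Gaussian elimination) gives:
  V_1 = 8.801 V, V_2 = 3.571 V, V_3 = 9.955 V, V_4 = 8.88 V
Power in each resistor, P = (ΔV)²/R:
  P_R1 = (10 - 8.801)²/39000 = 0.00003687 W
  P_R2 = (8.801 - 3.571)²/82000 = 0.0003335 W
  P_R3 = (9.955 - 8.88)²/430 = 0.002687 W
  P_R4 = (8.88 - 0)²/3600 = 0.0219 W
  P_R5 = (10 - 9.955)²/18 = 0.0001125 W
  P_R6 = (8.801 - 8.88)²/2400 = 0.000002618 W
  P_R7 = (3.571 - 0)²/56000 = 0.0002278 W
P_total = P_R1 + P_R2 + P_R3 + P_R4 + P_R5 + P_R6 + P_R7 = 0.0253 W

Final answer: 0.0253 W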